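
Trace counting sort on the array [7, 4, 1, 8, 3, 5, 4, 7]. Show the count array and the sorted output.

Count array: [0, 1, 0, 1, 2, 1, 0, 2, 1]
(count[i] = number of elements equal to i)
Cumulative count: [0, 1, 1, 2, 4, 5, 5, 7, 8]
Sorted: [1, 3, 4, 4, 5, 7, 7, 8]


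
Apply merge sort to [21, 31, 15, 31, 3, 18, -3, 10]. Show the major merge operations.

Divide and conquer:
  Merge [21] + [31] -> [21, 31]
  Merge [15] + [31] -> [15, 31]
  Merge [21, 31] + [15, 31] -> [15, 21, 31, 31]
  Merge [3] + [18] -> [3, 18]
  Merge [-3] + [10] -> [-3, 10]
  Merge [3, 18] + [-3, 10] -> [-3, 3, 10, 18]
  Merge [15, 21, 31, 31] + [-3, 3, 10, 18] -> [-3, 3, 10, 15, 18, 21, 31, 31]


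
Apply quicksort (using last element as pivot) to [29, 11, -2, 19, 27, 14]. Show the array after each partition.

Partition 1: pivot=14 at index 2 -> [11, -2, 14, 19, 27, 29]
Partition 2: pivot=-2 at index 0 -> [-2, 11, 14, 19, 27, 29]
Partition 3: pivot=29 at index 5 -> [-2, 11, 14, 19, 27, 29]
Partition 4: pivot=27 at index 4 -> [-2, 11, 14, 19, 27, 29]


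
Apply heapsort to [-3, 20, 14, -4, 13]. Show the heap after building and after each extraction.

Build heap: [20, 13, 14, -4, -3]
Extract 20: [14, 13, -3, -4, 20]
Extract 14: [13, -4, -3, 14, 20]
Extract 13: [-3, -4, 13, 14, 20]
Extract -3: [-4, -3, 13, 14, 20]


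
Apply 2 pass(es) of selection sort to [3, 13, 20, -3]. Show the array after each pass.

Pass 1: Select minimum -3 at index 3, swap -> [-3, 13, 20, 3]
Pass 2: Select minimum 3 at index 3, swap -> [-3, 3, 20, 13]


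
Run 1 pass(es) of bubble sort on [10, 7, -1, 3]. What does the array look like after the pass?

After pass 1: [7, -1, 3, 10] (3 swaps)
Total swaps: 3


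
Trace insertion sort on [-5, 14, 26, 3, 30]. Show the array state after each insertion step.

First element -5 is already 'sorted'
Insert 14: shifted 0 elements -> [-5, 14, 26, 3, 30]
Insert 26: shifted 0 elements -> [-5, 14, 26, 3, 30]
Insert 3: shifted 2 elements -> [-5, 3, 14, 26, 30]
Insert 30: shifted 0 elements -> [-5, 3, 14, 26, 30]


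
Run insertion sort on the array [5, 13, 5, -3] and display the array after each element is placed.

First element 5 is already 'sorted'
Insert 13: shifted 0 elements -> [5, 13, 5, -3]
Insert 5: shifted 1 elements -> [5, 5, 13, -3]
Insert -3: shifted 3 elements -> [-3, 5, 5, 13]


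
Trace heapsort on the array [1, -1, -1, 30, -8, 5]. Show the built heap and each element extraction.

Build heap: [30, 1, 5, -1, -8, -1]
Extract 30: [5, 1, -1, -1, -8, 30]
Extract 5: [1, -1, -1, -8, 5, 30]
Extract 1: [-1, -8, -1, 1, 5, 30]
Extract -1: [-1, -8, -1, 1, 5, 30]
Extract -1: [-8, -1, -1, 1, 5, 30]


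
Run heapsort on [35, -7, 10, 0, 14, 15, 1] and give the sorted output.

Build heap: [35, 14, 15, 0, -7, 10, 1]
Extract 35: [15, 14, 10, 0, -7, 1, 35]
Extract 15: [14, 1, 10, 0, -7, 15, 35]
Extract 14: [10, 1, -7, 0, 14, 15, 35]
Extract 10: [1, 0, -7, 10, 14, 15, 35]
Extract 1: [0, -7, 1, 10, 14, 15, 35]
Extract 0: [-7, 0, 1, 10, 14, 15, 35]


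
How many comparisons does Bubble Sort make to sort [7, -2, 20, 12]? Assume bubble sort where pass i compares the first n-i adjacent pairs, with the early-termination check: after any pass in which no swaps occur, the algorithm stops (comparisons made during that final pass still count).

Pass 1: compare adjacent pairs (0,1)..(2,3) = 3 comparison(s), 2 swap(s) -> [-2, 7, 12, 20]
Pass 2: compare adjacent pairs (0,1)..(1,2) = 2 comparison(s), 0 swap(s) -> [-2, 7, 12, 20]
No swaps in this pass, so bubble sort stops here.
Total comparisons: 3 + 2 = 5


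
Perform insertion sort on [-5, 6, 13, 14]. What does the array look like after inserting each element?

First element -5 is already 'sorted'
Insert 6: shifted 0 elements -> [-5, 6, 13, 14]
Insert 13: shifted 0 elements -> [-5, 6, 13, 14]
Insert 14: shifted 0 elements -> [-5, 6, 13, 14]


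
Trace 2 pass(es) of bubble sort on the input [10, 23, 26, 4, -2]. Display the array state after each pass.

After pass 1: [10, 23, 4, -2, 26] (2 swaps)
After pass 2: [10, 4, -2, 23, 26] (2 swaps)
Total swaps: 4


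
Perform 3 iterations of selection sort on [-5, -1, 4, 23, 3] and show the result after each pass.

Pass 1: Select minimum -5 at index 0, swap -> [-5, -1, 4, 23, 3]
Pass 2: Select minimum -1 at index 1, swap -> [-5, -1, 4, 23, 3]
Pass 3: Select minimum 3 at index 4, swap -> [-5, -1, 3, 23, 4]


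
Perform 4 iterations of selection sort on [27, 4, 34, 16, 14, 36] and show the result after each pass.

Pass 1: Select minimum 4 at index 1, swap -> [4, 27, 34, 16, 14, 36]
Pass 2: Select minimum 14 at index 4, swap -> [4, 14, 34, 16, 27, 36]
Pass 3: Select minimum 16 at index 3, swap -> [4, 14, 16, 34, 27, 36]
Pass 4: Select minimum 27 at index 4, swap -> [4, 14, 16, 27, 34, 36]


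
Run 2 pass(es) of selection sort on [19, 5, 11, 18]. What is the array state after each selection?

Pass 1: Select minimum 5 at index 1, swap -> [5, 19, 11, 18]
Pass 2: Select minimum 11 at index 2, swap -> [5, 11, 19, 18]


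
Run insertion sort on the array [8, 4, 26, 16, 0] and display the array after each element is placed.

First element 8 is already 'sorted'
Insert 4: shifted 1 elements -> [4, 8, 26, 16, 0]
Insert 26: shifted 0 elements -> [4, 8, 26, 16, 0]
Insert 16: shifted 1 elements -> [4, 8, 16, 26, 0]
Insert 0: shifted 4 elements -> [0, 4, 8, 16, 26]


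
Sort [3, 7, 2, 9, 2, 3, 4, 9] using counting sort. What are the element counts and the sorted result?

Count array: [0, 0, 2, 2, 1, 0, 0, 1, 0, 2]
(count[i] = number of elements equal to i)
Cumulative count: [0, 0, 2, 4, 5, 5, 5, 6, 6, 8]
Sorted: [2, 2, 3, 3, 4, 7, 9, 9]


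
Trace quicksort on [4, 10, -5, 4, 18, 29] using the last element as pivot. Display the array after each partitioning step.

Partition 1: pivot=29 at index 5 -> [4, 10, -5, 4, 18, 29]
Partition 2: pivot=18 at index 4 -> [4, 10, -5, 4, 18, 29]
Partition 3: pivot=4 at index 2 -> [4, -5, 4, 10, 18, 29]
Partition 4: pivot=-5 at index 0 -> [-5, 4, 4, 10, 18, 29]


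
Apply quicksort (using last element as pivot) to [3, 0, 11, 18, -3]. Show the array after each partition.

Partition 1: pivot=-3 at index 0 -> [-3, 0, 11, 18, 3]
Partition 2: pivot=3 at index 2 -> [-3, 0, 3, 18, 11]
Partition 3: pivot=11 at index 3 -> [-3, 0, 3, 11, 18]


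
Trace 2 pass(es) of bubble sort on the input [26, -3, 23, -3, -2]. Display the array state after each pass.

After pass 1: [-3, 23, -3, -2, 26] (4 swaps)
After pass 2: [-3, -3, -2, 23, 26] (2 swaps)
Total swaps: 6


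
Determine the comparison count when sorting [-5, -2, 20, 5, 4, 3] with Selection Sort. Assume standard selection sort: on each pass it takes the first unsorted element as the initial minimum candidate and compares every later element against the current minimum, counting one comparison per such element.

Pass 1: scan indices 1..5 for the minimum = 5 comparison(s); min is -5, place at index 0 -> [-5, -2, 20, 5, 4, 3]
Pass 2: scan indices 2..5 for the minimum = 4 comparison(s); min is -2, place at index 1 -> [-5, -2, 20, 5, 4, 3]
Pass 3: scan indices 3..5 for the minimum = 3 comparison(s); min is 3, place at index 2 -> [-5, -2, 3, 5, 4, 20]
Pass 4: scan indices 4..5 for the minimum = 2 comparison(s); min is 4, place at index 3 -> [-5, -2, 3, 4, 5, 20]
Pass 5: scan indices 5..5 for the minimum = 1 comparison(s); min is 5, place at index 4 -> [-5, -2, 3, 4, 5, 20]
Selection sort always scans the whole unsorted suffix, so the count is (n-1) + (n-2) + ... + 1 = n(n-1)/2 = 6*5/2 = 15 regardless of the input order.
Total comparisons: 5 + 4 + 3 + 2 + 1 = 15


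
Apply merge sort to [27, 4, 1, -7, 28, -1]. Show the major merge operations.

Divide and conquer:
  Merge [4] + [1] -> [1, 4]
  Merge [27] + [1, 4] -> [1, 4, 27]
  Merge [28] + [-1] -> [-1, 28]
  Merge [-7] + [-1, 28] -> [-7, -1, 28]
  Merge [1, 4, 27] + [-7, -1, 28] -> [-7, -1, 1, 4, 27, 28]


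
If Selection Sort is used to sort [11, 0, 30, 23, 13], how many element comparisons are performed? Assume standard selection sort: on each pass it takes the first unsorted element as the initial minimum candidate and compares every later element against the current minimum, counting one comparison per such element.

Pass 1: scan indices 1..4 for the minimum = 4 comparison(s); min is 0, place at index 0 -> [0, 11, 30, 23, 13]
Pass 2: scan indices 2..4 for the minimum = 3 comparison(s); min is 11, place at index 1 -> [0, 11, 30, 23, 13]
Pass 3: scan indices 3..4 for the minimum = 2 comparison(s); min is 13, place at index 2 -> [0, 11, 13, 23, 30]
Pass 4: scan indices 4..4 for the minimum = 1 comparison(s); min is 23, place at index 3 -> [0, 11, 13, 23, 30]
Selection sort always scans the whole unsorted suffix, so the count is (n-1) + (n-2) + ... + 1 = n(n-1)/2 = 5*4/2 = 10 regardless of the input order.
Total comparisons: 4 + 3 + 2 + 1 = 10


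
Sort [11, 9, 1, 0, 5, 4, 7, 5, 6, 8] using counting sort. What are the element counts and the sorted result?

Count array: [1, 1, 0, 0, 1, 2, 1, 1, 1, 1, 0, 1]
(count[i] = number of elements equal to i)
Cumulative count: [1, 2, 2, 2, 3, 5, 6, 7, 8, 9, 9, 10]
Sorted: [0, 1, 4, 5, 5, 6, 7, 8, 9, 11]


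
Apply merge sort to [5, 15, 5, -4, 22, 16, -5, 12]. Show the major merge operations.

Divide and conquer:
  Merge [5] + [15] -> [5, 15]
  Merge [5] + [-4] -> [-4, 5]
  Merge [5, 15] + [-4, 5] -> [-4, 5, 5, 15]
  Merge [22] + [16] -> [16, 22]
  Merge [-5] + [12] -> [-5, 12]
  Merge [16, 22] + [-5, 12] -> [-5, 12, 16, 22]
  Merge [-4, 5, 5, 15] + [-5, 12, 16, 22] -> [-5, -4, 5, 5, 12, 15, 16, 22]


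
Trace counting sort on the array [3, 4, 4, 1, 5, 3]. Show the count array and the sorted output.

Count array: [0, 1, 0, 2, 2, 1]
(count[i] = number of elements equal to i)
Cumulative count: [0, 1, 1, 3, 5, 6]
Sorted: [1, 3, 3, 4, 4, 5]


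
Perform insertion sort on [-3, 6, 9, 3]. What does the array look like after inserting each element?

First element -3 is already 'sorted'
Insert 6: shifted 0 elements -> [-3, 6, 9, 3]
Insert 9: shifted 0 elements -> [-3, 6, 9, 3]
Insert 3: shifted 2 elements -> [-3, 3, 6, 9]


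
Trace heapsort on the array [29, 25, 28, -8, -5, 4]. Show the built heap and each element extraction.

Build heap: [29, 25, 28, -8, -5, 4]
Extract 29: [28, 25, 4, -8, -5, 29]
Extract 28: [25, -5, 4, -8, 28, 29]
Extract 25: [4, -5, -8, 25, 28, 29]
Extract 4: [-5, -8, 4, 25, 28, 29]
Extract -5: [-8, -5, 4, 25, 28, 29]


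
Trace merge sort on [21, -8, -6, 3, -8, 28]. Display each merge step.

Divide and conquer:
  Merge [-8] + [-6] -> [-8, -6]
  Merge [21] + [-8, -6] -> [-8, -6, 21]
  Merge [-8] + [28] -> [-8, 28]
  Merge [3] + [-8, 28] -> [-8, 3, 28]
  Merge [-8, -6, 21] + [-8, 3, 28] -> [-8, -8, -6, 3, 21, 28]


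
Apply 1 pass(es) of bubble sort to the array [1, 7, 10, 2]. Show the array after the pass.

After pass 1: [1, 7, 2, 10] (1 swaps)
Total swaps: 1


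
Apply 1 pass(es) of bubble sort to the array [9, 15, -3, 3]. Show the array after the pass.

After pass 1: [9, -3, 3, 15] (2 swaps)
Total swaps: 2


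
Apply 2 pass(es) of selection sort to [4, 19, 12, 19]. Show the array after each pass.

Pass 1: Select minimum 4 at index 0, swap -> [4, 19, 12, 19]
Pass 2: Select minimum 12 at index 2, swap -> [4, 12, 19, 19]


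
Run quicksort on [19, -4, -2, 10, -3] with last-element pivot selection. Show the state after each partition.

Partition 1: pivot=-3 at index 1 -> [-4, -3, -2, 10, 19]
Partition 2: pivot=19 at index 4 -> [-4, -3, -2, 10, 19]
Partition 3: pivot=10 at index 3 -> [-4, -3, -2, 10, 19]


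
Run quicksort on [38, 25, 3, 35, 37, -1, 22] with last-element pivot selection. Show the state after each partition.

Partition 1: pivot=22 at index 2 -> [3, -1, 22, 35, 37, 25, 38]
Partition 2: pivot=-1 at index 0 -> [-1, 3, 22, 35, 37, 25, 38]
Partition 3: pivot=38 at index 6 -> [-1, 3, 22, 35, 37, 25, 38]
Partition 4: pivot=25 at index 3 -> [-1, 3, 22, 25, 37, 35, 38]
Partition 5: pivot=35 at index 4 -> [-1, 3, 22, 25, 35, 37, 38]


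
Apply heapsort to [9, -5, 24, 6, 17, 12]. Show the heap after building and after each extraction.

Build heap: [24, 17, 12, 6, -5, 9]
Extract 24: [17, 9, 12, 6, -5, 24]
Extract 17: [12, 9, -5, 6, 17, 24]
Extract 12: [9, 6, -5, 12, 17, 24]
Extract 9: [6, -5, 9, 12, 17, 24]
Extract 6: [-5, 6, 9, 12, 17, 24]


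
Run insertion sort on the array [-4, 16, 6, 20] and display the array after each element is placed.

First element -4 is already 'sorted'
Insert 16: shifted 0 elements -> [-4, 16, 6, 20]
Insert 6: shifted 1 elements -> [-4, 6, 16, 20]
Insert 20: shifted 0 elements -> [-4, 6, 16, 20]


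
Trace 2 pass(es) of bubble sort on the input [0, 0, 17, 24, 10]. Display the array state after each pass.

After pass 1: [0, 0, 17, 10, 24] (1 swaps)
After pass 2: [0, 0, 10, 17, 24] (1 swaps)
Total swaps: 2


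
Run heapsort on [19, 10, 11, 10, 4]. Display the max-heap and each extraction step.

Build heap: [19, 10, 11, 10, 4]
Extract 19: [11, 10, 4, 10, 19]
Extract 11: [10, 10, 4, 11, 19]
Extract 10: [10, 4, 10, 11, 19]
Extract 10: [4, 10, 10, 11, 19]


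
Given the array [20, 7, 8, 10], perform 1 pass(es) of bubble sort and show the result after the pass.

After pass 1: [7, 8, 10, 20] (3 swaps)
Total swaps: 3


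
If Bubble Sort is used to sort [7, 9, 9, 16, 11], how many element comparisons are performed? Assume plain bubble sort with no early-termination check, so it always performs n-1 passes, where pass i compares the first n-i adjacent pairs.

Pass 1: compare adjacent pairs (0,1)..(3,4) = 4 comparison(s), 1 swap(s) -> [7, 9, 9, 11, 16]
Pass 2: compare adjacent pairs (0,1)..(2,3) = 3 comparison(s), 0 swap(s) -> [7, 9, 9, 11, 16]
Pass 3: compare adjacent pairs (0,1)..(1,2) = 2 comparison(s), 0 swap(s) -> [7, 9, 9, 11, 16]
Pass 4: compare adjacent pairs (0,1)..(0,1) = 1 comparison(s), 0 swap(s) -> [7, 9, 9, 11, 16]
Total comparisons: 4 + 3 + 2 + 1 = 10


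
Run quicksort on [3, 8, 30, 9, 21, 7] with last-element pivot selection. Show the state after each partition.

Partition 1: pivot=7 at index 1 -> [3, 7, 30, 9, 21, 8]
Partition 2: pivot=8 at index 2 -> [3, 7, 8, 9, 21, 30]
Partition 3: pivot=30 at index 5 -> [3, 7, 8, 9, 21, 30]
Partition 4: pivot=21 at index 4 -> [3, 7, 8, 9, 21, 30]


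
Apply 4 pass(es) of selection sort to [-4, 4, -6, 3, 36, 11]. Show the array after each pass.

Pass 1: Select minimum -6 at index 2, swap -> [-6, 4, -4, 3, 36, 11]
Pass 2: Select minimum -4 at index 2, swap -> [-6, -4, 4, 3, 36, 11]
Pass 3: Select minimum 3 at index 3, swap -> [-6, -4, 3, 4, 36, 11]
Pass 4: Select minimum 4 at index 3, swap -> [-6, -4, 3, 4, 36, 11]


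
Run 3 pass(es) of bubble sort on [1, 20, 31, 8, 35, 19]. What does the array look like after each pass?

After pass 1: [1, 20, 8, 31, 19, 35] (2 swaps)
After pass 2: [1, 8, 20, 19, 31, 35] (2 swaps)
After pass 3: [1, 8, 19, 20, 31, 35] (1 swaps)
Total swaps: 5


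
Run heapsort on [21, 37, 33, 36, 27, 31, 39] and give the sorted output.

Build heap: [39, 37, 33, 36, 27, 31, 21]
Extract 39: [37, 36, 33, 21, 27, 31, 39]
Extract 37: [36, 31, 33, 21, 27, 37, 39]
Extract 36: [33, 31, 27, 21, 36, 37, 39]
Extract 33: [31, 21, 27, 33, 36, 37, 39]
Extract 31: [27, 21, 31, 33, 36, 37, 39]
Extract 27: [21, 27, 31, 33, 36, 37, 39]


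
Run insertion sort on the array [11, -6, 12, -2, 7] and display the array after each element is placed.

First element 11 is already 'sorted'
Insert -6: shifted 1 elements -> [-6, 11, 12, -2, 7]
Insert 12: shifted 0 elements -> [-6, 11, 12, -2, 7]
Insert -2: shifted 2 elements -> [-6, -2, 11, 12, 7]
Insert 7: shifted 2 elements -> [-6, -2, 7, 11, 12]


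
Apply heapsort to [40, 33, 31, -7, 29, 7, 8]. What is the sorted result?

Build heap: [40, 33, 31, -7, 29, 7, 8]
Extract 40: [33, 29, 31, -7, 8, 7, 40]
Extract 33: [31, 29, 7, -7, 8, 33, 40]
Extract 31: [29, 8, 7, -7, 31, 33, 40]
Extract 29: [8, -7, 7, 29, 31, 33, 40]
Extract 8: [7, -7, 8, 29, 31, 33, 40]
Extract 7: [-7, 7, 8, 29, 31, 33, 40]


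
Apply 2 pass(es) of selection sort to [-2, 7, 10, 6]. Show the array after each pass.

Pass 1: Select minimum -2 at index 0, swap -> [-2, 7, 10, 6]
Pass 2: Select minimum 6 at index 3, swap -> [-2, 6, 10, 7]


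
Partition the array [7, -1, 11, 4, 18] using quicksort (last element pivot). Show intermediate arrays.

Partition 1: pivot=18 at index 4 -> [7, -1, 11, 4, 18]
Partition 2: pivot=4 at index 1 -> [-1, 4, 11, 7, 18]
Partition 3: pivot=7 at index 2 -> [-1, 4, 7, 11, 18]


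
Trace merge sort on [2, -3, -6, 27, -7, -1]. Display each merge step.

Divide and conquer:
  Merge [-3] + [-6] -> [-6, -3]
  Merge [2] + [-6, -3] -> [-6, -3, 2]
  Merge [-7] + [-1] -> [-7, -1]
  Merge [27] + [-7, -1] -> [-7, -1, 27]
  Merge [-6, -3, 2] + [-7, -1, 27] -> [-7, -6, -3, -1, 2, 27]


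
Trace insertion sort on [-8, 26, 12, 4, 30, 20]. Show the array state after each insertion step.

First element -8 is already 'sorted'
Insert 26: shifted 0 elements -> [-8, 26, 12, 4, 30, 20]
Insert 12: shifted 1 elements -> [-8, 12, 26, 4, 30, 20]
Insert 4: shifted 2 elements -> [-8, 4, 12, 26, 30, 20]
Insert 30: shifted 0 elements -> [-8, 4, 12, 26, 30, 20]
Insert 20: shifted 2 elements -> [-8, 4, 12, 20, 26, 30]


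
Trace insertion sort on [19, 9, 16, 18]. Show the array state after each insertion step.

First element 19 is already 'sorted'
Insert 9: shifted 1 elements -> [9, 19, 16, 18]
Insert 16: shifted 1 elements -> [9, 16, 19, 18]
Insert 18: shifted 1 elements -> [9, 16, 18, 19]


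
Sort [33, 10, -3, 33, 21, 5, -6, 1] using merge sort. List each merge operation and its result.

Divide and conquer:
  Merge [33] + [10] -> [10, 33]
  Merge [-3] + [33] -> [-3, 33]
  Merge [10, 33] + [-3, 33] -> [-3, 10, 33, 33]
  Merge [21] + [5] -> [5, 21]
  Merge [-6] + [1] -> [-6, 1]
  Merge [5, 21] + [-6, 1] -> [-6, 1, 5, 21]
  Merge [-3, 10, 33, 33] + [-6, 1, 5, 21] -> [-6, -3, 1, 5, 10, 21, 33, 33]


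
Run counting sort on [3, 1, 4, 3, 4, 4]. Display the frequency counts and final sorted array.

Count array: [0, 1, 0, 2, 3]
(count[i] = number of elements equal to i)
Cumulative count: [0, 1, 1, 3, 6]
Sorted: [1, 3, 3, 4, 4, 4]


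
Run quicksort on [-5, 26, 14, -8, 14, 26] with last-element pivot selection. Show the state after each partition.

Partition 1: pivot=26 at index 5 -> [-5, 26, 14, -8, 14, 26]
Partition 2: pivot=14 at index 3 -> [-5, 14, -8, 14, 26, 26]
Partition 3: pivot=-8 at index 0 -> [-8, 14, -5, 14, 26, 26]
Partition 4: pivot=-5 at index 1 -> [-8, -5, 14, 14, 26, 26]


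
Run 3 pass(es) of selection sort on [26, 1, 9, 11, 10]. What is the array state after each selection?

Pass 1: Select minimum 1 at index 1, swap -> [1, 26, 9, 11, 10]
Pass 2: Select minimum 9 at index 2, swap -> [1, 9, 26, 11, 10]
Pass 3: Select minimum 10 at index 4, swap -> [1, 9, 10, 11, 26]


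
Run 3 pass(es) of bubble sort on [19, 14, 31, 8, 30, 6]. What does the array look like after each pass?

After pass 1: [14, 19, 8, 30, 6, 31] (4 swaps)
After pass 2: [14, 8, 19, 6, 30, 31] (2 swaps)
After pass 3: [8, 14, 6, 19, 30, 31] (2 swaps)
Total swaps: 8


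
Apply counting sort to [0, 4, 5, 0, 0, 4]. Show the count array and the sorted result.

Count array: [3, 0, 0, 0, 2, 1]
(count[i] = number of elements equal to i)
Cumulative count: [3, 3, 3, 3, 5, 6]
Sorted: [0, 0, 0, 4, 4, 5]


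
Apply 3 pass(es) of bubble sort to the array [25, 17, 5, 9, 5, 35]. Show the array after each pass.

After pass 1: [17, 5, 9, 5, 25, 35] (4 swaps)
After pass 2: [5, 9, 5, 17, 25, 35] (3 swaps)
After pass 3: [5, 5, 9, 17, 25, 35] (1 swaps)
Total swaps: 8


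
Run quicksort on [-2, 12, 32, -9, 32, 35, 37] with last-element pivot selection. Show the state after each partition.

Partition 1: pivot=37 at index 6 -> [-2, 12, 32, -9, 32, 35, 37]
Partition 2: pivot=35 at index 5 -> [-2, 12, 32, -9, 32, 35, 37]
Partition 3: pivot=32 at index 4 -> [-2, 12, 32, -9, 32, 35, 37]
Partition 4: pivot=-9 at index 0 -> [-9, 12, 32, -2, 32, 35, 37]
Partition 5: pivot=-2 at index 1 -> [-9, -2, 32, 12, 32, 35, 37]
Partition 6: pivot=12 at index 2 -> [-9, -2, 12, 32, 32, 35, 37]


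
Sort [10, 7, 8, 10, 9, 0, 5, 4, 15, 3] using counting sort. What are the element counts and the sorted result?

Count array: [1, 0, 0, 1, 1, 1, 0, 1, 1, 1, 2, 0, 0, 0, 0, 1]
(count[i] = number of elements equal to i)
Cumulative count: [1, 1, 1, 2, 3, 4, 4, 5, 6, 7, 9, 9, 9, 9, 9, 10]
Sorted: [0, 3, 4, 5, 7, 8, 9, 10, 10, 15]


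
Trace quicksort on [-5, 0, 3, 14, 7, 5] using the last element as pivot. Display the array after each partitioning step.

Partition 1: pivot=5 at index 3 -> [-5, 0, 3, 5, 7, 14]
Partition 2: pivot=3 at index 2 -> [-5, 0, 3, 5, 7, 14]
Partition 3: pivot=0 at index 1 -> [-5, 0, 3, 5, 7, 14]
Partition 4: pivot=14 at index 5 -> [-5, 0, 3, 5, 7, 14]


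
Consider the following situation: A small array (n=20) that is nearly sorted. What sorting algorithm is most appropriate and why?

Best choice: Insertion sort
Reason: Insertion sort is O(n) for nearly sorted arrays and has low overhead


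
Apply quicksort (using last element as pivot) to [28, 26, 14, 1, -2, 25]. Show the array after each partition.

Partition 1: pivot=25 at index 3 -> [14, 1, -2, 25, 28, 26]
Partition 2: pivot=-2 at index 0 -> [-2, 1, 14, 25, 28, 26]
Partition 3: pivot=14 at index 2 -> [-2, 1, 14, 25, 28, 26]
Partition 4: pivot=26 at index 4 -> [-2, 1, 14, 25, 26, 28]


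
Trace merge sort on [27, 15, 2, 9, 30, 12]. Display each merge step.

Divide and conquer:
  Merge [15] + [2] -> [2, 15]
  Merge [27] + [2, 15] -> [2, 15, 27]
  Merge [30] + [12] -> [12, 30]
  Merge [9] + [12, 30] -> [9, 12, 30]
  Merge [2, 15, 27] + [9, 12, 30] -> [2, 9, 12, 15, 27, 30]


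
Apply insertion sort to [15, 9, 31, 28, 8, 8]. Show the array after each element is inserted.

First element 15 is already 'sorted'
Insert 9: shifted 1 elements -> [9, 15, 31, 28, 8, 8]
Insert 31: shifted 0 elements -> [9, 15, 31, 28, 8, 8]
Insert 28: shifted 1 elements -> [9, 15, 28, 31, 8, 8]
Insert 8: shifted 4 elements -> [8, 9, 15, 28, 31, 8]
Insert 8: shifted 4 elements -> [8, 8, 9, 15, 28, 31]


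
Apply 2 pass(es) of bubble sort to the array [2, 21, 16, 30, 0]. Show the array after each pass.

After pass 1: [2, 16, 21, 0, 30] (2 swaps)
After pass 2: [2, 16, 0, 21, 30] (1 swaps)
Total swaps: 3


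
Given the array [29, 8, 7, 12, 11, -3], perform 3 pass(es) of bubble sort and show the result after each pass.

After pass 1: [8, 7, 12, 11, -3, 29] (5 swaps)
After pass 2: [7, 8, 11, -3, 12, 29] (3 swaps)
After pass 3: [7, 8, -3, 11, 12, 29] (1 swaps)
Total swaps: 9


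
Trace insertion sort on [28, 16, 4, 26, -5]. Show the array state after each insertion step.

First element 28 is already 'sorted'
Insert 16: shifted 1 elements -> [16, 28, 4, 26, -5]
Insert 4: shifted 2 elements -> [4, 16, 28, 26, -5]
Insert 26: shifted 1 elements -> [4, 16, 26, 28, -5]
Insert -5: shifted 4 elements -> [-5, 4, 16, 26, 28]


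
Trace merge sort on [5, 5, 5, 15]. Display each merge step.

Divide and conquer:
  Merge [5] + [5] -> [5, 5]
  Merge [5] + [15] -> [5, 15]
  Merge [5, 5] + [5, 15] -> [5, 5, 5, 15]


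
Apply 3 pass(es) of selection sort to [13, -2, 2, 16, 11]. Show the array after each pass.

Pass 1: Select minimum -2 at index 1, swap -> [-2, 13, 2, 16, 11]
Pass 2: Select minimum 2 at index 2, swap -> [-2, 2, 13, 16, 11]
Pass 3: Select minimum 11 at index 4, swap -> [-2, 2, 11, 16, 13]


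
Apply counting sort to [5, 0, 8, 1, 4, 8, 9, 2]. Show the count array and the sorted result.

Count array: [1, 1, 1, 0, 1, 1, 0, 0, 2, 1]
(count[i] = number of elements equal to i)
Cumulative count: [1, 2, 3, 3, 4, 5, 5, 5, 7, 8]
Sorted: [0, 1, 2, 4, 5, 8, 8, 9]


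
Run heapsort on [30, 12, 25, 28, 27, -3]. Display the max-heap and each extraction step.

Build heap: [30, 28, 25, 12, 27, -3]
Extract 30: [28, 27, 25, 12, -3, 30]
Extract 28: [27, 12, 25, -3, 28, 30]
Extract 27: [25, 12, -3, 27, 28, 30]
Extract 25: [12, -3, 25, 27, 28, 30]
Extract 12: [-3, 12, 25, 27, 28, 30]


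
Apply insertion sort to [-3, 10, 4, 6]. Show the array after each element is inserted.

First element -3 is already 'sorted'
Insert 10: shifted 0 elements -> [-3, 10, 4, 6]
Insert 4: shifted 1 elements -> [-3, 4, 10, 6]
Insert 6: shifted 1 elements -> [-3, 4, 6, 10]


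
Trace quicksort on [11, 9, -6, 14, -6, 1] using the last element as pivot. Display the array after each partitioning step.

Partition 1: pivot=1 at index 2 -> [-6, -6, 1, 14, 9, 11]
Partition 2: pivot=-6 at index 1 -> [-6, -6, 1, 14, 9, 11]
Partition 3: pivot=11 at index 4 -> [-6, -6, 1, 9, 11, 14]


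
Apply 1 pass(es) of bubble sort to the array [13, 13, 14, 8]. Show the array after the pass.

After pass 1: [13, 13, 8, 14] (1 swaps)
Total swaps: 1


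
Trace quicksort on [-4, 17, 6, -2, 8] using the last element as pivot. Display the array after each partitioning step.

Partition 1: pivot=8 at index 3 -> [-4, 6, -2, 8, 17]
Partition 2: pivot=-2 at index 1 -> [-4, -2, 6, 8, 17]


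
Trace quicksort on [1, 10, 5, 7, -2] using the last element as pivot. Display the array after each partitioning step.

Partition 1: pivot=-2 at index 0 -> [-2, 10, 5, 7, 1]
Partition 2: pivot=1 at index 1 -> [-2, 1, 5, 7, 10]
Partition 3: pivot=10 at index 4 -> [-2, 1, 5, 7, 10]
Partition 4: pivot=7 at index 3 -> [-2, 1, 5, 7, 10]


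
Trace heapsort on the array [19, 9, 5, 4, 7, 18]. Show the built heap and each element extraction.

Build heap: [19, 9, 18, 4, 7, 5]
Extract 19: [18, 9, 5, 4, 7, 19]
Extract 18: [9, 7, 5, 4, 18, 19]
Extract 9: [7, 4, 5, 9, 18, 19]
Extract 7: [5, 4, 7, 9, 18, 19]
Extract 5: [4, 5, 7, 9, 18, 19]


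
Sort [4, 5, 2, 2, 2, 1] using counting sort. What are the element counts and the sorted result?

Count array: [0, 1, 3, 0, 1, 1]
(count[i] = number of elements equal to i)
Cumulative count: [0, 1, 4, 4, 5, 6]
Sorted: [1, 2, 2, 2, 4, 5]


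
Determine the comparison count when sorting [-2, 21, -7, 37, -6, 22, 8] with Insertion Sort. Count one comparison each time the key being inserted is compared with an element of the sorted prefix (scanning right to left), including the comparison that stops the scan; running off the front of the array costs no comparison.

Insert 21: -2 <= 21 (stop) = 1 comparison(s) -> [-2, 21, -7, 37, -6, 22, 8]
Insert -7: 21 > -7 (shift), -2 > -7 (shift), reached front = 2 comparison(s) -> [-7, -2, 21, 37, -6, 22, 8]
Insert 37: 21 <= 37 (stop) = 1 comparison(s) -> [-7, -2, 21, 37, -6, 22, 8]
Insert -6: 37 > -6 (shift), 21 > -6 (shift), -2 > -6 (shift), -7 <= -6 (stop) = 4 comparison(s) -> [-7, -6, -2, 21, 37, 22, 8]
Insert 22: 37 > 22 (shift), 21 <= 22 (stop) = 2 comparison(s) -> [-7, -6, -2, 21, 22, 37, 8]
Insert 8: 37 > 8 (shift), 22 > 8 (shift), 21 > 8 (shift), -2 <= 8 (stop) = 4 comparison(s) -> [-7, -6, -2, 8, 21, 22, 37]
Total comparisons: 1 + 2 + 1 + 4 + 2 + 4 = 14


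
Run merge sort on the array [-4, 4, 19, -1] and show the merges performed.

Divide and conquer:
  Merge [-4] + [4] -> [-4, 4]
  Merge [19] + [-1] -> [-1, 19]
  Merge [-4, 4] + [-1, 19] -> [-4, -1, 4, 19]


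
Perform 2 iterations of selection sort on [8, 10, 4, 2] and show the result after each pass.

Pass 1: Select minimum 2 at index 3, swap -> [2, 10, 4, 8]
Pass 2: Select minimum 4 at index 2, swap -> [2, 4, 10, 8]


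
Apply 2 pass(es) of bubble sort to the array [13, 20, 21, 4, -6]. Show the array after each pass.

After pass 1: [13, 20, 4, -6, 21] (2 swaps)
After pass 2: [13, 4, -6, 20, 21] (2 swaps)
Total swaps: 4


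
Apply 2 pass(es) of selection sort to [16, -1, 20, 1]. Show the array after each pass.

Pass 1: Select minimum -1 at index 1, swap -> [-1, 16, 20, 1]
Pass 2: Select minimum 1 at index 3, swap -> [-1, 1, 20, 16]


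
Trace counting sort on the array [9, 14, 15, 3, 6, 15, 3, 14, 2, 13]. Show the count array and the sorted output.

Count array: [0, 0, 1, 2, 0, 0, 1, 0, 0, 1, 0, 0, 0, 1, 2, 2]
(count[i] = number of elements equal to i)
Cumulative count: [0, 0, 1, 3, 3, 3, 4, 4, 4, 5, 5, 5, 5, 6, 8, 10]
Sorted: [2, 3, 3, 6, 9, 13, 14, 14, 15, 15]


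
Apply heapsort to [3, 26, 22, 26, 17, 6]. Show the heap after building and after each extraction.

Build heap: [26, 26, 22, 3, 17, 6]
Extract 26: [26, 17, 22, 3, 6, 26]
Extract 26: [22, 17, 6, 3, 26, 26]
Extract 22: [17, 3, 6, 22, 26, 26]
Extract 17: [6, 3, 17, 22, 26, 26]
Extract 6: [3, 6, 17, 22, 26, 26]


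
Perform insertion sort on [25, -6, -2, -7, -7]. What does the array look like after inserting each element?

First element 25 is already 'sorted'
Insert -6: shifted 1 elements -> [-6, 25, -2, -7, -7]
Insert -2: shifted 1 elements -> [-6, -2, 25, -7, -7]
Insert -7: shifted 3 elements -> [-7, -6, -2, 25, -7]
Insert -7: shifted 3 elements -> [-7, -7, -6, -2, 25]


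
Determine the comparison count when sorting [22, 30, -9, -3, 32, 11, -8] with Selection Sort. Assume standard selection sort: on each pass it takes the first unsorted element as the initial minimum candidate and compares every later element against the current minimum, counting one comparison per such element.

Pass 1: scan indices 1..6 for the minimum = 6 comparison(s); min is -9, place at index 0 -> [-9, 30, 22, -3, 32, 11, -8]
Pass 2: scan indices 2..6 for the minimum = 5 comparison(s); min is -8, place at index 1 -> [-9, -8, 22, -3, 32, 11, 30]
Pass 3: scan indices 3..6 for the minimum = 4 comparison(s); min is -3, place at index 2 -> [-9, -8, -3, 22, 32, 11, 30]
Pass 4: scan indices 4..6 for the minimum = 3 comparison(s); min is 11, place at index 3 -> [-9, -8, -3, 11, 32, 22, 30]
Pass 5: scan indices 5..6 for the minimum = 2 comparison(s); min is 22, place at index 4 -> [-9, -8, -3, 11, 22, 32, 30]
Pass 6: scan indices 6..6 for the minimum = 1 comparison(s); min is 30, place at index 5 -> [-9, -8, -3, 11, 22, 30, 32]
Selection sort always scans the whole unsorted suffix, so the count is (n-1) + (n-2) + ... + 1 = n(n-1)/2 = 7*6/2 = 21 regardless of the input order.
Total comparisons: 6 + 5 + 4 + 3 + 2 + 1 = 21


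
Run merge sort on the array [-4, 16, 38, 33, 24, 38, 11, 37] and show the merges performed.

Divide and conquer:
  Merge [-4] + [16] -> [-4, 16]
  Merge [38] + [33] -> [33, 38]
  Merge [-4, 16] + [33, 38] -> [-4, 16, 33, 38]
  Merge [24] + [38] -> [24, 38]
  Merge [11] + [37] -> [11, 37]
  Merge [24, 38] + [11, 37] -> [11, 24, 37, 38]
  Merge [-4, 16, 33, 38] + [11, 24, 37, 38] -> [-4, 11, 16, 24, 33, 37, 38, 38]


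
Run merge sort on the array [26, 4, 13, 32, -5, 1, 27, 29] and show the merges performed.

Divide and conquer:
  Merge [26] + [4] -> [4, 26]
  Merge [13] + [32] -> [13, 32]
  Merge [4, 26] + [13, 32] -> [4, 13, 26, 32]
  Merge [-5] + [1] -> [-5, 1]
  Merge [27] + [29] -> [27, 29]
  Merge [-5, 1] + [27, 29] -> [-5, 1, 27, 29]
  Merge [4, 13, 26, 32] + [-5, 1, 27, 29] -> [-5, 1, 4, 13, 26, 27, 29, 32]


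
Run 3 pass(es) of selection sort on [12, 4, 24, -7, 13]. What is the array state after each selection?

Pass 1: Select minimum -7 at index 3, swap -> [-7, 4, 24, 12, 13]
Pass 2: Select minimum 4 at index 1, swap -> [-7, 4, 24, 12, 13]
Pass 3: Select minimum 12 at index 3, swap -> [-7, 4, 12, 24, 13]


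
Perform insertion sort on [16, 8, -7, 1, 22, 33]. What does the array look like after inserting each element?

First element 16 is already 'sorted'
Insert 8: shifted 1 elements -> [8, 16, -7, 1, 22, 33]
Insert -7: shifted 2 elements -> [-7, 8, 16, 1, 22, 33]
Insert 1: shifted 2 elements -> [-7, 1, 8, 16, 22, 33]
Insert 22: shifted 0 elements -> [-7, 1, 8, 16, 22, 33]
Insert 33: shifted 0 elements -> [-7, 1, 8, 16, 22, 33]


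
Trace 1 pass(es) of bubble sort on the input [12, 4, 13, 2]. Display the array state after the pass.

After pass 1: [4, 12, 2, 13] (2 swaps)
Total swaps: 2


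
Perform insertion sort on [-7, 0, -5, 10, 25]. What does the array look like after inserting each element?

First element -7 is already 'sorted'
Insert 0: shifted 0 elements -> [-7, 0, -5, 10, 25]
Insert -5: shifted 1 elements -> [-7, -5, 0, 10, 25]
Insert 10: shifted 0 elements -> [-7, -5, 0, 10, 25]
Insert 25: shifted 0 elements -> [-7, -5, 0, 10, 25]


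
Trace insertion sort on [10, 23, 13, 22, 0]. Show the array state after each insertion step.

First element 10 is already 'sorted'
Insert 23: shifted 0 elements -> [10, 23, 13, 22, 0]
Insert 13: shifted 1 elements -> [10, 13, 23, 22, 0]
Insert 22: shifted 1 elements -> [10, 13, 22, 23, 0]
Insert 0: shifted 4 elements -> [0, 10, 13, 22, 23]


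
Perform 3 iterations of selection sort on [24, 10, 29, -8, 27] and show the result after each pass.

Pass 1: Select minimum -8 at index 3, swap -> [-8, 10, 29, 24, 27]
Pass 2: Select minimum 10 at index 1, swap -> [-8, 10, 29, 24, 27]
Pass 3: Select minimum 24 at index 3, swap -> [-8, 10, 24, 29, 27]


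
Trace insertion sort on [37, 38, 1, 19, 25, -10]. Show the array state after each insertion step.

First element 37 is already 'sorted'
Insert 38: shifted 0 elements -> [37, 38, 1, 19, 25, -10]
Insert 1: shifted 2 elements -> [1, 37, 38, 19, 25, -10]
Insert 19: shifted 2 elements -> [1, 19, 37, 38, 25, -10]
Insert 25: shifted 2 elements -> [1, 19, 25, 37, 38, -10]
Insert -10: shifted 5 elements -> [-10, 1, 19, 25, 37, 38]


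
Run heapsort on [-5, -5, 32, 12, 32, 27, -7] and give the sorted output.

Build heap: [32, 12, 32, -5, -5, 27, -7]
Extract 32: [32, 12, 27, -5, -5, -7, 32]
Extract 32: [27, 12, -7, -5, -5, 32, 32]
Extract 27: [12, -5, -7, -5, 27, 32, 32]
Extract 12: [-5, -5, -7, 12, 27, 32, 32]
Extract -5: [-5, -7, -5, 12, 27, 32, 32]
Extract -5: [-7, -5, -5, 12, 27, 32, 32]


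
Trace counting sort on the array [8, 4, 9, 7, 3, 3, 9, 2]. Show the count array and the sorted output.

Count array: [0, 0, 1, 2, 1, 0, 0, 1, 1, 2]
(count[i] = number of elements equal to i)
Cumulative count: [0, 0, 1, 3, 4, 4, 4, 5, 6, 8]
Sorted: [2, 3, 3, 4, 7, 8, 9, 9]


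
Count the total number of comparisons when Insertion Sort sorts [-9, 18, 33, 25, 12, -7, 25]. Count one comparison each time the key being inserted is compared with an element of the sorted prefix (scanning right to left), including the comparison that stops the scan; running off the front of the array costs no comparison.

Insert 18: -9 <= 18 (stop) = 1 comparison(s) -> [-9, 18, 33, 25, 12, -7, 25]
Insert 33: 18 <= 33 (stop) = 1 comparison(s) -> [-9, 18, 33, 25, 12, -7, 25]
Insert 25: 33 > 25 (shift), 18 <= 25 (stop) = 2 comparison(s) -> [-9, 18, 25, 33, 12, -7, 25]
Insert 12: 33 > 12 (shift), 25 > 12 (shift), 18 > 12 (shift), -9 <= 12 (stop) = 4 comparison(s) -> [-9, 12, 18, 25, 33, -7, 25]
Insert -7: 33 > -7 (shift), 25 > -7 (shift), 18 > -7 (shift), 12 > -7 (shift), -9 <= -7 (stop) = 5 comparison(s) -> [-9, -7, 12, 18, 25, 33, 25]
Insert 25: 33 > 25 (shift), 25 <= 25 (stop) = 2 comparison(s) -> [-9, -7, 12, 18, 25, 25, 33]
Total comparisons: 1 + 1 + 2 + 4 + 5 + 2 = 15


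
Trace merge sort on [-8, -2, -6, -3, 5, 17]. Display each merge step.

Divide and conquer:
  Merge [-2] + [-6] -> [-6, -2]
  Merge [-8] + [-6, -2] -> [-8, -6, -2]
  Merge [5] + [17] -> [5, 17]
  Merge [-3] + [5, 17] -> [-3, 5, 17]
  Merge [-8, -6, -2] + [-3, 5, 17] -> [-8, -6, -3, -2, 5, 17]


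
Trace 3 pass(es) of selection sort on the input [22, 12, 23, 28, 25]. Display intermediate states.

Pass 1: Select minimum 12 at index 1, swap -> [12, 22, 23, 28, 25]
Pass 2: Select minimum 22 at index 1, swap -> [12, 22, 23, 28, 25]
Pass 3: Select minimum 23 at index 2, swap -> [12, 22, 23, 28, 25]


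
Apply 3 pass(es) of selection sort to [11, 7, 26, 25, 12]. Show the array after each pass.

Pass 1: Select minimum 7 at index 1, swap -> [7, 11, 26, 25, 12]
Pass 2: Select minimum 11 at index 1, swap -> [7, 11, 26, 25, 12]
Pass 3: Select minimum 12 at index 4, swap -> [7, 11, 12, 25, 26]


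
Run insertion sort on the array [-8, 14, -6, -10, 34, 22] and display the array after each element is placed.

First element -8 is already 'sorted'
Insert 14: shifted 0 elements -> [-8, 14, -6, -10, 34, 22]
Insert -6: shifted 1 elements -> [-8, -6, 14, -10, 34, 22]
Insert -10: shifted 3 elements -> [-10, -8, -6, 14, 34, 22]
Insert 34: shifted 0 elements -> [-10, -8, -6, 14, 34, 22]
Insert 22: shifted 1 elements -> [-10, -8, -6, 14, 22, 34]


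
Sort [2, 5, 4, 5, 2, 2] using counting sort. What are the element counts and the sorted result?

Count array: [0, 0, 3, 0, 1, 2]
(count[i] = number of elements equal to i)
Cumulative count: [0, 0, 3, 3, 4, 6]
Sorted: [2, 2, 2, 4, 5, 5]


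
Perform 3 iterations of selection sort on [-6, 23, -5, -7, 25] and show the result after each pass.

Pass 1: Select minimum -7 at index 3, swap -> [-7, 23, -5, -6, 25]
Pass 2: Select minimum -6 at index 3, swap -> [-7, -6, -5, 23, 25]
Pass 3: Select minimum -5 at index 2, swap -> [-7, -6, -5, 23, 25]


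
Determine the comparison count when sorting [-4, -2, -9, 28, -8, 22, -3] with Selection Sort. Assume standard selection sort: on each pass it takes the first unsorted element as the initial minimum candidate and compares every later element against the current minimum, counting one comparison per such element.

Pass 1: scan indices 1..6 for the minimum = 6 comparison(s); min is -9, place at index 0 -> [-9, -2, -4, 28, -8, 22, -3]
Pass 2: scan indices 2..6 for the minimum = 5 comparison(s); min is -8, place at index 1 -> [-9, -8, -4, 28, -2, 22, -3]
Pass 3: scan indices 3..6 for the minimum = 4 comparison(s); min is -4, place at index 2 -> [-9, -8, -4, 28, -2, 22, -3]
Pass 4: scan indices 4..6 for the minimum = 3 comparison(s); min is -3, place at index 3 -> [-9, -8, -4, -3, -2, 22, 28]
Pass 5: scan indices 5..6 for the minimum = 2 comparison(s); min is -2, place at index 4 -> [-9, -8, -4, -3, -2, 22, 28]
Pass 6: scan indices 6..6 for the minimum = 1 comparison(s); min is 22, place at index 5 -> [-9, -8, -4, -3, -2, 22, 28]
Selection sort always scans the whole unsorted suffix, so the count is (n-1) + (n-2) + ... + 1 = n(n-1)/2 = 7*6/2 = 21 regardless of the input order.
Total comparisons: 6 + 5 + 4 + 3 + 2 + 1 = 21


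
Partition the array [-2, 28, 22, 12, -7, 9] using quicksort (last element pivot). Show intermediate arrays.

Partition 1: pivot=9 at index 2 -> [-2, -7, 9, 12, 28, 22]
Partition 2: pivot=-7 at index 0 -> [-7, -2, 9, 12, 28, 22]
Partition 3: pivot=22 at index 4 -> [-7, -2, 9, 12, 22, 28]


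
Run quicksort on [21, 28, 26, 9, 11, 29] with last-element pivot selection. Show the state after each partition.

Partition 1: pivot=29 at index 5 -> [21, 28, 26, 9, 11, 29]
Partition 2: pivot=11 at index 1 -> [9, 11, 26, 21, 28, 29]
Partition 3: pivot=28 at index 4 -> [9, 11, 26, 21, 28, 29]
Partition 4: pivot=21 at index 2 -> [9, 11, 21, 26, 28, 29]


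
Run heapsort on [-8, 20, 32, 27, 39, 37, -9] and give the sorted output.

Build heap: [39, 27, 37, -8, 20, 32, -9]
Extract 39: [37, 27, 32, -8, 20, -9, 39]
Extract 37: [32, 27, -9, -8, 20, 37, 39]
Extract 32: [27, 20, -9, -8, 32, 37, 39]
Extract 27: [20, -8, -9, 27, 32, 37, 39]
Extract 20: [-8, -9, 20, 27, 32, 37, 39]
Extract -8: [-9, -8, 20, 27, 32, 37, 39]


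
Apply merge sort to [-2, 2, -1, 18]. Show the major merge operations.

Divide and conquer:
  Merge [-2] + [2] -> [-2, 2]
  Merge [-1] + [18] -> [-1, 18]
  Merge [-2, 2] + [-1, 18] -> [-2, -1, 2, 18]


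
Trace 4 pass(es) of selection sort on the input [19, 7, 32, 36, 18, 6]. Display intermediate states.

Pass 1: Select minimum 6 at index 5, swap -> [6, 7, 32, 36, 18, 19]
Pass 2: Select minimum 7 at index 1, swap -> [6, 7, 32, 36, 18, 19]
Pass 3: Select minimum 18 at index 4, swap -> [6, 7, 18, 36, 32, 19]
Pass 4: Select minimum 19 at index 5, swap -> [6, 7, 18, 19, 32, 36]


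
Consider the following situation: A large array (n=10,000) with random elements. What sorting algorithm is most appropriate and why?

Best choice: Quicksort or Mergesort
Reason: Both have O(n log n) average case; quicksort has lower constant factors
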